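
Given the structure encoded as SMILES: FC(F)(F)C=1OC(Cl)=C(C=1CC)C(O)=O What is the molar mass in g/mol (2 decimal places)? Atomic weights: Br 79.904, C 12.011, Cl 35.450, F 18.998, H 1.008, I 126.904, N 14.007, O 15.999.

First, the molecular formula is C8H6ClF3O3 (counting implicit H from valence).
  C: 8 × 12.011 = 96.088
  Cl: 1 × 35.450 = 35.450
  F: 3 × 18.998 = 56.994
  H: 6 × 1.008 = 6.048
  O: 3 × 15.999 = 47.997
Sum: 8×12.011 + 1×35.450 + 3×18.998 + 6×1.008 + 3×15.999 = 242.577 → 242.58 g/mol.

242.58 g/mol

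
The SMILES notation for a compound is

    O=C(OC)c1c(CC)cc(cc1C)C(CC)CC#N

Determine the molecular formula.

C16H21NO2

Walk through each heavy atom and fill implicit hydrogens from standard valence (C 4, N 3, O 2, S 2, halogen 1); for lowercase aromatic atoms, an aromatic c carries 1 H when it has two neighbours and 0 H with three, and aromatic n carries 0 H:
  atom 1: O, bond orders sum to 2 (valence 2) → 0 H
  atom 2: C, bond orders sum to 4 (valence 4) → 0 H
  atom 3: O, bond orders sum to 2 (valence 2) → 0 H
  atom 4: C, bond orders sum to 1 (valence 4) → 3 H
  atom 5: aromatic c, 3 neighbours → 0 H
  atom 6: aromatic c, 3 neighbours → 0 H
  atom 7: C, bond orders sum to 2 (valence 4) → 2 H
  atom 8: C, bond orders sum to 1 (valence 4) → 3 H
  atom 9: aromatic c, 2 neighbours → 1 H
  atom 10: aromatic c, 3 neighbours → 0 H
  atom 11: aromatic c, 2 neighbours → 1 H
  atom 12: aromatic c, 3 neighbours → 0 H
  atom 13: C, bond orders sum to 1 (valence 4) → 3 H
  atom 14: C, bond orders sum to 3 (valence 4) → 1 H
  atom 15: C, bond orders sum to 2 (valence 4) → 2 H
  atom 16: C, bond orders sum to 1 (valence 4) → 3 H
  atom 17: C, bond orders sum to 2 (valence 4) → 2 H
  atom 18: C, bond orders sum to 4 (valence 4) → 0 H
  atom 19: N, bond orders sum to 3 (valence 3) → 0 H
Totals → C:16, H:21, N:1, O:2.
In Hill order: C16H21NO2.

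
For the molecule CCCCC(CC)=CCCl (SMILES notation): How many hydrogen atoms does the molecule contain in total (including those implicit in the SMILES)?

Walk through each heavy atom and fill implicit hydrogens from standard valence (C 4, N 3, O 2, S 2, halogen 1):
  atom 1: C, bond orders sum to 1 (valence 4) → 3 H
  atom 2: C, bond orders sum to 2 (valence 4) → 2 H
  atom 3: C, bond orders sum to 2 (valence 4) → 2 H
  atom 4: C, bond orders sum to 2 (valence 4) → 2 H
  atom 5: C, bond orders sum to 4 (valence 4) → 0 H
  atom 6: C, bond orders sum to 2 (valence 4) → 2 H
  atom 7: C, bond orders sum to 1 (valence 4) → 3 H
  atom 8: C, bond orders sum to 3 (valence 4) → 1 H
  atom 9: C, bond orders sum to 2 (valence 4) → 2 H
  atom 10: Cl (halogen, monovalent) → 0 H
Total hydrogens: 17.

17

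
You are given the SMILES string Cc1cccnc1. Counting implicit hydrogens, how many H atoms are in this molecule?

Walk through each heavy atom and fill implicit hydrogens from standard valence (C 4, N 3, O 2, S 2, halogen 1); for lowercase aromatic atoms, an aromatic c carries 1 H when it has two neighbours and 0 H with three, and aromatic n carries 0 H:
  atom 1: C, bond orders sum to 1 (valence 4) → 3 H
  atom 2: aromatic c, 3 neighbours → 0 H
  atom 3: aromatic c, 2 neighbours → 1 H
  atom 4: aromatic c, 2 neighbours → 1 H
  atom 5: aromatic c, 2 neighbours → 1 H
  atom 6: aromatic n, 2 neighbours → 0 H
  atom 7: aromatic c, 2 neighbours → 1 H
Total hydrogens: 7.

7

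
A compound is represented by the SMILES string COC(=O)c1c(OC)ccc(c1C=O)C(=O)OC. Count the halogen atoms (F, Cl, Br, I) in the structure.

0

Scan the SMILES for the halogen motif — none present.
Groups that are present: 1 aldehyde, 2 ester, 1 ether.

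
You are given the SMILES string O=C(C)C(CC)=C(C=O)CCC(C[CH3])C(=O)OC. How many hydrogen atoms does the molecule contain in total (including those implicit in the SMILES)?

22

Walk through each heavy atom and fill implicit hydrogens from standard valence (C 4, N 3, O 2, S 2, halogen 1):
  atom 1: O, bond orders sum to 2 (valence 2) → 0 H
  atom 2: C, bond orders sum to 4 (valence 4) → 0 H
  atom 3: C, bond orders sum to 1 (valence 4) → 3 H
  atom 4: C, bond orders sum to 4 (valence 4) → 0 H
  atom 5: C, bond orders sum to 2 (valence 4) → 2 H
  atom 6: C, bond orders sum to 1 (valence 4) → 3 H
  atom 7: C, bond orders sum to 4 (valence 4) → 0 H
  atom 8: C, bond orders sum to 3 (valence 4) → 1 H
  atom 9: O, bond orders sum to 2 (valence 2) → 0 H
  atom 10: C, bond orders sum to 2 (valence 4) → 2 H
  atom 11: C, bond orders sum to 2 (valence 4) → 2 H
  atom 12: C, bond orders sum to 3 (valence 4) → 1 H
  atom 13: C, bond orders sum to 2 (valence 4) → 2 H
  atom 14: C with explicit H count 3
  atom 15: C, bond orders sum to 4 (valence 4) → 0 H
  atom 16: O, bond orders sum to 2 (valence 2) → 0 H
  atom 17: O, bond orders sum to 2 (valence 2) → 0 H
  atom 18: C, bond orders sum to 1 (valence 4) → 3 H
Total hydrogens: 22.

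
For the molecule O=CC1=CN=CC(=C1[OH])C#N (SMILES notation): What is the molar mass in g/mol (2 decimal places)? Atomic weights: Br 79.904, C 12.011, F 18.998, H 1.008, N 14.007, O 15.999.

148.12 g/mol

First, the molecular formula is C7H4N2O2 (counting implicit H from valence).
  C: 7 × 12.011 = 84.077
  H: 4 × 1.008 = 4.032
  N: 2 × 14.007 = 28.014
  O: 2 × 15.999 = 31.998
Sum: 7×12.011 + 4×1.008 + 2×14.007 + 2×15.999 = 148.121 → 148.12 g/mol.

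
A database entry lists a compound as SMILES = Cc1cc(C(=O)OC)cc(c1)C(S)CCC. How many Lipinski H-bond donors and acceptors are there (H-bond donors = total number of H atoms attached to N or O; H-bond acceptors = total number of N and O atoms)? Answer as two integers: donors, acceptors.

0, 2

Donors: find every N or O and count the H atoms it carries.
  atom 6 (O): bond orders sum to 2 → 0 H
  atom 7 (O): bond orders sum to 2 → 0 H
Lipinski HBD = 0.
Acceptors: N atoms = 0, O atoms = 2 → HBA = 2.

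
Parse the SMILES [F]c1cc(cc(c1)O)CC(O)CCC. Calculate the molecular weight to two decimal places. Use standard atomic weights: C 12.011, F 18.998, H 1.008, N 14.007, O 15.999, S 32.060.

198.24 g/mol

First, the molecular formula is C11H15FO2 (counting implicit H from valence).
  C: 11 × 12.011 = 132.121
  F: 1 × 18.998 = 18.998
  H: 15 × 1.008 = 15.120
  O: 2 × 15.999 = 31.998
Sum: 11×12.011 + 1×18.998 + 15×1.008 + 2×15.999 = 198.237 → 198.24 g/mol.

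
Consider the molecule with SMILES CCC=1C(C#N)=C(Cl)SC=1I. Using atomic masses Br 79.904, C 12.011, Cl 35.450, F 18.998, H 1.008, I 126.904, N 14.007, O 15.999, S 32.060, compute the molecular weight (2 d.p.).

First, the molecular formula is C7H5ClINS (counting implicit H from valence).
  C: 7 × 12.011 = 84.077
  Cl: 1 × 35.450 = 35.450
  H: 5 × 1.008 = 5.040
  I: 1 × 126.904 = 126.904
  N: 1 × 14.007 = 14.007
  S: 1 × 32.060 = 32.060
Sum: 7×12.011 + 1×35.450 + 5×1.008 + 1×126.904 + 1×14.007 + 1×32.060 = 297.538 → 297.54 g/mol.

297.54 g/mol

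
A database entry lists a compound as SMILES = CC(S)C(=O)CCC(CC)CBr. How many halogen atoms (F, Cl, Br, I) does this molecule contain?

Halogen atoms appear at heavy-atom position 12 (1×Br).
Other groups present: 1 ketone, 1 thiol.
Halogen count: 1.

1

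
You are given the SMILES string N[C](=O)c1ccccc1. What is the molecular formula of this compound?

C7H7NO

Walk through each heavy atom and fill implicit hydrogens from standard valence (C 4, N 3, O 2, S 2, halogen 1); for lowercase aromatic atoms, an aromatic c carries 1 H when it has two neighbours and 0 H with three, and aromatic n carries 0 H:
  atom 1: N, bond orders sum to 1 (valence 3) → 2 H
  atom 2: C with explicit H count 0
  atom 3: O, bond orders sum to 2 (valence 2) → 0 H
  atom 4: aromatic c, 3 neighbours → 0 H
  atom 5: aromatic c, 2 neighbours → 1 H
  atom 6: aromatic c, 2 neighbours → 1 H
  atom 7: aromatic c, 2 neighbours → 1 H
  atom 8: aromatic c, 2 neighbours → 1 H
  atom 9: aromatic c, 2 neighbours → 1 H
Totals → C:7, H:7, N:1, O:1.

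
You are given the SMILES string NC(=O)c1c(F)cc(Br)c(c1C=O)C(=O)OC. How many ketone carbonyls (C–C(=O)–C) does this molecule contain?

0

Scan the SMILES for the ketone motif — none present.
Groups that are present: 1 aldehyde, 1 amide, 1 ester.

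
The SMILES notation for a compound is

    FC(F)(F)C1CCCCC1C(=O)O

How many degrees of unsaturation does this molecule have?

Molecular formula: C8H11F3O2.
DoU = (2C + 2 + N − H − X) / 2, where X is the halogen count and O/S are ignored.
    = (2·8 + 2 + 0 − 11 − 3) / 2 = 4 / 2 = 2.

2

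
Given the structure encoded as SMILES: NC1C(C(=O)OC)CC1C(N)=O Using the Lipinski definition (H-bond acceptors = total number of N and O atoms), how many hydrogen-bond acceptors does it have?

5

N atoms: 2; O atoms: 3.
Lipinski HBA = 2 + 3 = 5.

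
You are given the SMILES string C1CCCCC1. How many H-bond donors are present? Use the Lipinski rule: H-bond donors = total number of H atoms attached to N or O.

0

Donors: find every N or O and count the H atoms it carries.
  (no N or O atoms present)
Lipinski HBD = 0.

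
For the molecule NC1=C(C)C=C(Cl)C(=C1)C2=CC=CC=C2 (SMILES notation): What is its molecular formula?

C13H12ClN

Walk through each heavy atom and fill implicit hydrogens from standard valence (C 4, N 3, O 2, S 2, halogen 1):
  atom 1: N, bond orders sum to 1 (valence 3) → 2 H
  atom 2: C, bond orders sum to 4 (valence 4) → 0 H
  atom 3: C, bond orders sum to 4 (valence 4) → 0 H
  atom 4: C, bond orders sum to 1 (valence 4) → 3 H
  atom 5: C, bond orders sum to 3 (valence 4) → 1 H
  atom 6: C, bond orders sum to 4 (valence 4) → 0 H
  atom 7: Cl (halogen, monovalent) → 0 H
  atom 8: C, bond orders sum to 4 (valence 4) → 0 H
  atom 9: C, bond orders sum to 3 (valence 4) → 1 H
  atom 10: C, bond orders sum to 4 (valence 4) → 0 H
  atom 11: C, bond orders sum to 3 (valence 4) → 1 H
  atom 12: C, bond orders sum to 3 (valence 4) → 1 H
  atom 13: C, bond orders sum to 3 (valence 4) → 1 H
  atom 14: C, bond orders sum to 3 (valence 4) → 1 H
  atom 15: C, bond orders sum to 3 (valence 4) → 1 H
Totals → C:13, H:12, Cl:1, N:1.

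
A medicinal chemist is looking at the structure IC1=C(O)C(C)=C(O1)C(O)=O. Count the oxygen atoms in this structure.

4

Scan the SMILES for O atoms (remember two-letter symbols like Cl and Br are single atoms).
Oxygen count: 4.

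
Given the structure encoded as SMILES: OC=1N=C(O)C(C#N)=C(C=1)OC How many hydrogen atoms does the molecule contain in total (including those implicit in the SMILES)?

Walk through each heavy atom and fill implicit hydrogens from standard valence (C 4, N 3, O 2, S 2, halogen 1):
  atom 1: O, bond orders sum to 1 (valence 2) → 1 H
  atom 2: C, bond orders sum to 4 (valence 4) → 0 H
  atom 3: N, bond orders sum to 3 (valence 3) → 0 H
  atom 4: C, bond orders sum to 4 (valence 4) → 0 H
  atom 5: O, bond orders sum to 1 (valence 2) → 1 H
  atom 6: C, bond orders sum to 4 (valence 4) → 0 H
  atom 7: C, bond orders sum to 4 (valence 4) → 0 H
  atom 8: N, bond orders sum to 3 (valence 3) → 0 H
  atom 9: C, bond orders sum to 4 (valence 4) → 0 H
  atom 10: C, bond orders sum to 3 (valence 4) → 1 H
  atom 11: O, bond orders sum to 2 (valence 2) → 0 H
  atom 12: C, bond orders sum to 1 (valence 4) → 3 H
Total hydrogens: 6.

6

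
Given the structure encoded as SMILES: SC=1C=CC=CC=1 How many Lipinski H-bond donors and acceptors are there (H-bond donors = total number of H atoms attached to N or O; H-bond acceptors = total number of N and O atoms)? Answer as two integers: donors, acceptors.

Donors: find every N or O and count the H atoms it carries.
  (no N or O atoms present)
Lipinski HBD = 0.
Acceptors: N atoms = 0, O atoms = 0 → HBA = 0.

0, 0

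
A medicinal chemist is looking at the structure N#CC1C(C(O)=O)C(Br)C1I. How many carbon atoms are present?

6

Count every carbon token in the SMILES (each C, including those in ring-closure positions and inside branches).
Carbon count: 6.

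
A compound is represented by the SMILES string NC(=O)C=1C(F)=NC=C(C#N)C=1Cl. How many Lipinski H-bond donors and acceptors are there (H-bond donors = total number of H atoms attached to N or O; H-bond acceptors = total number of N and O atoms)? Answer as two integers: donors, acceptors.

Donors: find every N or O and count the H atoms it carries.
  atom 1 (N): bond orders sum to 1 → 2 H
  atom 3 (O): bond orders sum to 2 → 0 H
  atom 7 (N): bond orders sum to 3 → 0 H
  atom 11 (N): bond orders sum to 3 → 0 H
Lipinski HBD = 2.
Acceptors: N atoms = 3, O atoms = 1 → HBA = 4.

2, 4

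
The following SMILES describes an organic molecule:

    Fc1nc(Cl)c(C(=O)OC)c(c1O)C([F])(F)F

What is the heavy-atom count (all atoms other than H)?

Every atom symbol written in the SMILES (organic subset) is one heavy atom; implicit H are not written.
Heavy atoms by element → C:8, Cl:1, F:4, N:1, O:3.
Total: 17.

17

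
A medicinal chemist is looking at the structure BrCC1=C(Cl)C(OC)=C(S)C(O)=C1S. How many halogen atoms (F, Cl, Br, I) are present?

Halogen atoms appear at heavy-atom positions 1, 5 (1×Br, 1×Cl).
Other groups present: 1 ether, 1 hydroxyl, 2 thiol.
Halogen count: 2.

2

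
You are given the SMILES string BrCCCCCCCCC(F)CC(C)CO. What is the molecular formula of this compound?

Walk through each heavy atom and fill implicit hydrogens from standard valence (C 4, N 3, O 2, S 2, halogen 1):
  atom 1: Br (halogen, monovalent) → 0 H
  atom 2: C, bond orders sum to 2 (valence 4) → 2 H
  atom 3: C, bond orders sum to 2 (valence 4) → 2 H
  atom 4: C, bond orders sum to 2 (valence 4) → 2 H
  atom 5: C, bond orders sum to 2 (valence 4) → 2 H
  atom 6: C, bond orders sum to 2 (valence 4) → 2 H
  atom 7: C, bond orders sum to 2 (valence 4) → 2 H
  atom 8: C, bond orders sum to 2 (valence 4) → 2 H
  atom 9: C, bond orders sum to 2 (valence 4) → 2 H
  atom 10: C, bond orders sum to 3 (valence 4) → 1 H
  atom 11: F (halogen, monovalent) → 0 H
  atom 12: C, bond orders sum to 2 (valence 4) → 2 H
  atom 13: C, bond orders sum to 3 (valence 4) → 1 H
  atom 14: C, bond orders sum to 1 (valence 4) → 3 H
  atom 15: C, bond orders sum to 2 (valence 4) → 2 H
  atom 16: O, bond orders sum to 1 (valence 2) → 1 H
Totals → C:13, H:26, Br:1, F:1, O:1.

C13H26BrFO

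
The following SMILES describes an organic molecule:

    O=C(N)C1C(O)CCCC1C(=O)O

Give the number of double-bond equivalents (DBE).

3

Molecular formula: C8H13NO4.
DoU = (2C + 2 + N − H − X) / 2, where X is the halogen count and O/S are ignored.
    = (2·8 + 2 + 1 − 13 − 0) / 2 = 6 / 2 = 3.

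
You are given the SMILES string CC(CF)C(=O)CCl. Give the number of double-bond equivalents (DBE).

1

Degree of unsaturation = (number of rings) + (number of π bonds).
Ring closures in the SMILES: 0.
π bonds: 1 double bond (each 1 DoU) → 1 DoU from unsaturation.
Total DoU = 0 + 1 = 1.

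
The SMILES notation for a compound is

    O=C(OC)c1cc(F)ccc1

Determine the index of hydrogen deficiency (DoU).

5

Molecular formula: C8H7FO2.
DoU = (2C + 2 + N − H − X) / 2, where X is the halogen count and O/S are ignored.
    = (2·8 + 2 + 0 − 7 − 1) / 2 = 10 / 2 = 5.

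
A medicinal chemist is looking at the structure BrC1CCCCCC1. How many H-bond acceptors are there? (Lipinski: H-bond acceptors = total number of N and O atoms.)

0

N atoms: 0; O atoms: 0.
Lipinski HBA = 0 + 0 = 0.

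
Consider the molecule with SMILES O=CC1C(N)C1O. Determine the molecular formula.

Walk through each heavy atom and fill implicit hydrogens from standard valence (C 4, N 3, O 2, S 2, halogen 1):
  atom 1: O, bond orders sum to 2 (valence 2) → 0 H
  atom 2: C, bond orders sum to 3 (valence 4) → 1 H
  atom 3: C, bond orders sum to 3 (valence 4) → 1 H
  atom 4: C, bond orders sum to 3 (valence 4) → 1 H
  atom 5: N, bond orders sum to 1 (valence 3) → 2 H
  atom 6: C, bond orders sum to 3 (valence 4) → 1 H
  atom 7: O, bond orders sum to 1 (valence 2) → 1 H
Totals → C:4, H:7, N:1, O:2.
In Hill order: C4H7NO2.

C4H7NO2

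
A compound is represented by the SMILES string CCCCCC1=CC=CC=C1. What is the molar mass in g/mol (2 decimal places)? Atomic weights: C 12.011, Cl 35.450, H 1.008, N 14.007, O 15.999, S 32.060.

First, the molecular formula is C11H16 (counting implicit H from valence).
  C: 11 × 12.011 = 132.121
  H: 16 × 1.008 = 16.128
Sum: 11×12.011 + 16×1.008 = 148.249 → 148.25 g/mol.

148.25 g/mol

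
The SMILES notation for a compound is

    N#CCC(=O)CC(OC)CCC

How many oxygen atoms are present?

Scan the SMILES for O atoms (remember two-letter symbols like Cl and Br are single atoms).
Oxygen count: 2.

2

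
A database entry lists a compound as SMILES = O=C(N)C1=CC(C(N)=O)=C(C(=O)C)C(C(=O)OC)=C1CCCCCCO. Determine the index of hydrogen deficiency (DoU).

8

Molecular formula: C18H24N2O6.
DoU = (2C + 2 + N − H − X) / 2, where X is the halogen count and O/S are ignored.
    = (2·18 + 2 + 2 − 24 − 0) / 2 = 16 / 2 = 8.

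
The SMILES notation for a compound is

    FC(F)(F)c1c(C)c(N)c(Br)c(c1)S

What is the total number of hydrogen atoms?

Walk through each heavy atom and fill implicit hydrogens from standard valence (C 4, N 3, O 2, S 2, halogen 1); for lowercase aromatic atoms, an aromatic c carries 1 H when it has two neighbours and 0 H with three, and aromatic n carries 0 H:
  atom 1: F (halogen, monovalent) → 0 H
  atom 2: C, bond orders sum to 4 (valence 4) → 0 H
  atom 3: F (halogen, monovalent) → 0 H
  atom 4: F (halogen, monovalent) → 0 H
  atom 5: aromatic c, 3 neighbours → 0 H
  atom 6: aromatic c, 3 neighbours → 0 H
  atom 7: C, bond orders sum to 1 (valence 4) → 3 H
  atom 8: aromatic c, 3 neighbours → 0 H
  atom 9: N, bond orders sum to 1 (valence 3) → 2 H
  atom 10: aromatic c, 3 neighbours → 0 H
  atom 11: Br (halogen, monovalent) → 0 H
  atom 12: aromatic c, 3 neighbours → 0 H
  atom 13: aromatic c, 2 neighbours → 1 H
  atom 14: S, bond orders sum to 1 (valence 2) → 1 H
Total hydrogens: 7.

7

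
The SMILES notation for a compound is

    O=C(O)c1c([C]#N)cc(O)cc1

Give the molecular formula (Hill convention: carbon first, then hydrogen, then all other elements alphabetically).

C8H5NO3

Walk through each heavy atom and fill implicit hydrogens from standard valence (C 4, N 3, O 2, S 2, halogen 1); for lowercase aromatic atoms, an aromatic c carries 1 H when it has two neighbours and 0 H with three, and aromatic n carries 0 H:
  atom 1: O, bond orders sum to 2 (valence 2) → 0 H
  atom 2: C, bond orders sum to 4 (valence 4) → 0 H
  atom 3: O, bond orders sum to 1 (valence 2) → 1 H
  atom 4: aromatic c, 3 neighbours → 0 H
  atom 5: aromatic c, 3 neighbours → 0 H
  atom 6: C with explicit H count 0
  atom 7: N, bond orders sum to 3 (valence 3) → 0 H
  atom 8: aromatic c, 2 neighbours → 1 H
  atom 9: aromatic c, 3 neighbours → 0 H
  atom 10: O, bond orders sum to 1 (valence 2) → 1 H
  atom 11: aromatic c, 2 neighbours → 1 H
  atom 12: aromatic c, 2 neighbours → 1 H
Totals → C:8, H:5, N:1, O:3.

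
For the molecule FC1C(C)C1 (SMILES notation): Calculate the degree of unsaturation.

Degree of unsaturation = (number of rings) + (number of π bonds).
Ring closures in the SMILES: 1.
π bonds: none → 0 DoU from unsaturation.
Total DoU = 1 + 0 = 1.

1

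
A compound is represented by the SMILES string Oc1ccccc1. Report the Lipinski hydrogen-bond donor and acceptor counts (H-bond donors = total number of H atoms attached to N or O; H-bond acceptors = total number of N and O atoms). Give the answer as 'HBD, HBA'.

1, 1

Donors: find every N or O and count the H atoms it carries.
  atom 1 (O): bond orders sum to 1 → 1 H
Lipinski HBD = 1.
Acceptors: N atoms = 0, O atoms = 1 → HBA = 1.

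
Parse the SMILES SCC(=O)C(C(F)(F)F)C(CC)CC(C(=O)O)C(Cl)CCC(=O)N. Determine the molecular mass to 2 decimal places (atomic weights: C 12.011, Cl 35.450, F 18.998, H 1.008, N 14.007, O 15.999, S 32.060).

391.83 g/mol

First, the molecular formula is C14H21ClF3NO4S (counting implicit H from valence).
  C: 14 × 12.011 = 168.154
  Cl: 1 × 35.450 = 35.450
  F: 3 × 18.998 = 56.994
  H: 21 × 1.008 = 21.168
  N: 1 × 14.007 = 14.007
  O: 4 × 15.999 = 63.996
  S: 1 × 32.060 = 32.060
Sum: 14×12.011 + 1×35.450 + 3×18.998 + 21×1.008 + 1×14.007 + 4×15.999 + 1×32.060 = 391.829 → 391.83 g/mol.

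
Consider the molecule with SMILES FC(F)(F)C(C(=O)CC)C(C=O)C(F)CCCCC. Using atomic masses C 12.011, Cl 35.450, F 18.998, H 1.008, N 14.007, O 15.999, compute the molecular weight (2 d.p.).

284.29 g/mol

First, the molecular formula is C13H20F4O2 (counting implicit H from valence).
  C: 13 × 12.011 = 156.143
  F: 4 × 18.998 = 75.992
  H: 20 × 1.008 = 20.160
  O: 2 × 15.999 = 31.998
Sum: 13×12.011 + 4×18.998 + 20×1.008 + 2×15.999 = 284.293 → 284.29 g/mol.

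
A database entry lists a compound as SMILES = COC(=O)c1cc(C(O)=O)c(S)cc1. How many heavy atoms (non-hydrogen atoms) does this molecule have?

Every atom symbol written in the SMILES (organic subset) is one heavy atom; implicit H are not written.
Heavy atoms by element → C:9, O:4, S:1.
Total: 14.

14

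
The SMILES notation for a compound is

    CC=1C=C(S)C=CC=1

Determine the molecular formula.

Walk through each heavy atom and fill implicit hydrogens from standard valence (C 4, N 3, O 2, S 2, halogen 1):
  atom 1: C, bond orders sum to 1 (valence 4) → 3 H
  atom 2: C, bond orders sum to 4 (valence 4) → 0 H
  atom 3: C, bond orders sum to 3 (valence 4) → 1 H
  atom 4: C, bond orders sum to 4 (valence 4) → 0 H
  atom 5: S, bond orders sum to 1 (valence 2) → 1 H
  atom 6: C, bond orders sum to 3 (valence 4) → 1 H
  atom 7: C, bond orders sum to 3 (valence 4) → 1 H
  atom 8: C, bond orders sum to 3 (valence 4) → 1 H
Totals → C:7, H:8, S:1.
In Hill order: C7H8S.

C7H8S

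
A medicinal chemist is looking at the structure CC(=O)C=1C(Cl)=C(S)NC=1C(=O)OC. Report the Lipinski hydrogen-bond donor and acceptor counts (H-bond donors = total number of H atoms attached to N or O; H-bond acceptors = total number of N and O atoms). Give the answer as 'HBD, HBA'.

1, 4

Donors: find every N or O and count the H atoms it carries.
  atom 3 (O): bond orders sum to 2 → 0 H
  atom 9 (N): bond orders sum to 2 → 1 H
  atom 12 (O): bond orders sum to 2 → 0 H
  atom 13 (O): bond orders sum to 2 → 0 H
Lipinski HBD = 1.
Acceptors: N atoms = 1, O atoms = 3 → HBA = 4.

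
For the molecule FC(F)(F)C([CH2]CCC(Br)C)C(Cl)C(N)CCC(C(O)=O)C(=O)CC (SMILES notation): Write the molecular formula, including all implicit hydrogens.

C16H26BrClF3NO3

Walk through each heavy atom and fill implicit hydrogens from standard valence (C 4, N 3, O 2, S 2, halogen 1):
  atom 1: F (halogen, monovalent) → 0 H
  atom 2: C, bond orders sum to 4 (valence 4) → 0 H
  atom 3: F (halogen, monovalent) → 0 H
  atom 4: F (halogen, monovalent) → 0 H
  atom 5: C, bond orders sum to 3 (valence 4) → 1 H
  atom 6: C with explicit H count 2
  atom 7: C, bond orders sum to 2 (valence 4) → 2 H
  atom 8: C, bond orders sum to 2 (valence 4) → 2 H
  atom 9: C, bond orders sum to 3 (valence 4) → 1 H
  atom 10: Br (halogen, monovalent) → 0 H
  atom 11: C, bond orders sum to 1 (valence 4) → 3 H
  atom 12: C, bond orders sum to 3 (valence 4) → 1 H
  atom 13: Cl (halogen, monovalent) → 0 H
  atom 14: C, bond orders sum to 3 (valence 4) → 1 H
  atom 15: N, bond orders sum to 1 (valence 3) → 2 H
  atom 16: C, bond orders sum to 2 (valence 4) → 2 H
  atom 17: C, bond orders sum to 2 (valence 4) → 2 H
  atom 18: C, bond orders sum to 3 (valence 4) → 1 H
  atom 19: C, bond orders sum to 4 (valence 4) → 0 H
  atom 20: O, bond orders sum to 1 (valence 2) → 1 H
  atom 21: O, bond orders sum to 2 (valence 2) → 0 H
  atom 22: C, bond orders sum to 4 (valence 4) → 0 H
  atom 23: O, bond orders sum to 2 (valence 2) → 0 H
  atom 24: C, bond orders sum to 2 (valence 4) → 2 H
  atom 25: C, bond orders sum to 1 (valence 4) → 3 H
Totals → C:16, H:26, Br:1, Cl:1, F:3, N:1, O:3.
In Hill order: C16H26BrClF3NO3.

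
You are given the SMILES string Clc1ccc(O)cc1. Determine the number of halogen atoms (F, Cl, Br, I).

1

Halogen atoms appear at heavy-atom position 1 (1×Cl).
Other groups present: 1 hydroxyl.
Halogen count: 1.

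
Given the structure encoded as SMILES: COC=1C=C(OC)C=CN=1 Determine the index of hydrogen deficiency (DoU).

4

Molecular formula: C7H9NO2.
DoU = (2C + 2 + N − H − X) / 2, where X is the halogen count and O/S are ignored.
    = (2·7 + 2 + 1 − 9 − 0) / 2 = 8 / 2 = 4.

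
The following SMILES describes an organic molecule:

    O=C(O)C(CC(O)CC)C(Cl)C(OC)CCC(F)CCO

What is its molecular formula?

Walk through each heavy atom and fill implicit hydrogens from standard valence (C 4, N 3, O 2, S 2, halogen 1):
  atom 1: O, bond orders sum to 2 (valence 2) → 0 H
  atom 2: C, bond orders sum to 4 (valence 4) → 0 H
  atom 3: O, bond orders sum to 1 (valence 2) → 1 H
  atom 4: C, bond orders sum to 3 (valence 4) → 1 H
  atom 5: C, bond orders sum to 2 (valence 4) → 2 H
  atom 6: C, bond orders sum to 3 (valence 4) → 1 H
  atom 7: O, bond orders sum to 1 (valence 2) → 1 H
  atom 8: C, bond orders sum to 2 (valence 4) → 2 H
  atom 9: C, bond orders sum to 1 (valence 4) → 3 H
  atom 10: C, bond orders sum to 3 (valence 4) → 1 H
  atom 11: Cl (halogen, monovalent) → 0 H
  atom 12: C, bond orders sum to 3 (valence 4) → 1 H
  atom 13: O, bond orders sum to 2 (valence 2) → 0 H
  atom 14: C, bond orders sum to 1 (valence 4) → 3 H
  atom 15: C, bond orders sum to 2 (valence 4) → 2 H
  atom 16: C, bond orders sum to 2 (valence 4) → 2 H
  atom 17: C, bond orders sum to 3 (valence 4) → 1 H
  atom 18: F (halogen, monovalent) → 0 H
  atom 19: C, bond orders sum to 2 (valence 4) → 2 H
  atom 20: C, bond orders sum to 2 (valence 4) → 2 H
  atom 21: O, bond orders sum to 1 (valence 2) → 1 H
Totals → C:14, H:26, Cl:1, F:1, O:5.

C14H26ClFO5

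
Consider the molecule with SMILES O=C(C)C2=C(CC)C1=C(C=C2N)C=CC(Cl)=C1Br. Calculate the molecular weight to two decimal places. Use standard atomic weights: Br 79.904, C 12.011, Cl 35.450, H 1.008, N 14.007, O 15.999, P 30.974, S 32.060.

First, the molecular formula is C14H13BrClNO (counting implicit H from valence).
  Br: 1 × 79.904 = 79.904
  C: 14 × 12.011 = 168.154
  Cl: 1 × 35.450 = 35.450
  H: 13 × 1.008 = 13.104
  N: 1 × 14.007 = 14.007
  O: 1 × 15.999 = 15.999
Sum: 1×79.904 + 14×12.011 + 1×35.450 + 13×1.008 + 1×14.007 + 1×15.999 = 326.618 → 326.62 g/mol.

326.62 g/mol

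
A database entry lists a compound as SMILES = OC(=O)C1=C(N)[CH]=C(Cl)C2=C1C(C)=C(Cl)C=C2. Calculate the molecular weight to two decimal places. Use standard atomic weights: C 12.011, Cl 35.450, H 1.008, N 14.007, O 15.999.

First, the molecular formula is C12H9Cl2NO2 (counting implicit H from valence).
  C: 12 × 12.011 = 144.132
  Cl: 2 × 35.450 = 70.900
  H: 9 × 1.008 = 9.072
  N: 1 × 14.007 = 14.007
  O: 2 × 15.999 = 31.998
Sum: 12×12.011 + 2×35.450 + 9×1.008 + 1×14.007 + 2×15.999 = 270.109 → 270.11 g/mol.

270.11 g/mol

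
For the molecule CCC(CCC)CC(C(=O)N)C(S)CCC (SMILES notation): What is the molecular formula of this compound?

Walk through each heavy atom and fill implicit hydrogens from standard valence (C 4, N 3, O 2, S 2, halogen 1):
  atom 1: C, bond orders sum to 1 (valence 4) → 3 H
  atom 2: C, bond orders sum to 2 (valence 4) → 2 H
  atom 3: C, bond orders sum to 3 (valence 4) → 1 H
  atom 4: C, bond orders sum to 2 (valence 4) → 2 H
  atom 5: C, bond orders sum to 2 (valence 4) → 2 H
  atom 6: C, bond orders sum to 1 (valence 4) → 3 H
  atom 7: C, bond orders sum to 2 (valence 4) → 2 H
  atom 8: C, bond orders sum to 3 (valence 4) → 1 H
  atom 9: C, bond orders sum to 4 (valence 4) → 0 H
  atom 10: O, bond orders sum to 2 (valence 2) → 0 H
  atom 11: N, bond orders sum to 1 (valence 3) → 2 H
  atom 12: C, bond orders sum to 3 (valence 4) → 1 H
  atom 13: S, bond orders sum to 1 (valence 2) → 1 H
  atom 14: C, bond orders sum to 2 (valence 4) → 2 H
  atom 15: C, bond orders sum to 2 (valence 4) → 2 H
  atom 16: C, bond orders sum to 1 (valence 4) → 3 H
Totals → C:13, H:27, N:1, O:1, S:1.
In Hill order: C13H27NOS.

C13H27NOS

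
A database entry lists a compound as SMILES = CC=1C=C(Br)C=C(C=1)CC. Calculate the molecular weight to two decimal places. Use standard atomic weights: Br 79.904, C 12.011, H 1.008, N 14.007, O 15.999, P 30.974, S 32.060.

First, the molecular formula is C9H11Br (counting implicit H from valence).
  Br: 1 × 79.904 = 79.904
  C: 9 × 12.011 = 108.099
  H: 11 × 1.008 = 11.088
Sum: 1×79.904 + 9×12.011 + 11×1.008 = 199.091 → 199.09 g/mol.

199.09 g/mol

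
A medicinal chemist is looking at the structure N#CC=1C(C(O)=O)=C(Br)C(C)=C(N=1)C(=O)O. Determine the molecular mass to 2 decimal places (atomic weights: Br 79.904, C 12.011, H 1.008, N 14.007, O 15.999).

285.05 g/mol

First, the molecular formula is C9H5BrN2O4 (counting implicit H from valence).
  Br: 1 × 79.904 = 79.904
  C: 9 × 12.011 = 108.099
  H: 5 × 1.008 = 5.040
  N: 2 × 14.007 = 28.014
  O: 4 × 15.999 = 63.996
Sum: 1×79.904 + 9×12.011 + 5×1.008 + 2×14.007 + 4×15.999 = 285.053 → 285.05 g/mol.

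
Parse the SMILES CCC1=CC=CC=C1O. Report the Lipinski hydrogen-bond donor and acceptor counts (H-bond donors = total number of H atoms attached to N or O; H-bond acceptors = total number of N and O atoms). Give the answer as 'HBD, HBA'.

Donors: find every N or O and count the H atoms it carries.
  atom 9 (O): bond orders sum to 1 → 1 H
Lipinski HBD = 1.
Acceptors: N atoms = 0, O atoms = 1 → HBA = 1.

1, 1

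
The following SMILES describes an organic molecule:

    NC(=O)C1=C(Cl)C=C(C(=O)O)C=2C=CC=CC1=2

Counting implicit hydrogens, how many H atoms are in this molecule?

8

Walk through each heavy atom and fill implicit hydrogens from standard valence (C 4, N 3, O 2, S 2, halogen 1):
  atom 1: N, bond orders sum to 1 (valence 3) → 2 H
  atom 2: C, bond orders sum to 4 (valence 4) → 0 H
  atom 3: O, bond orders sum to 2 (valence 2) → 0 H
  atom 4: C, bond orders sum to 4 (valence 4) → 0 H
  atom 5: C, bond orders sum to 4 (valence 4) → 0 H
  atom 6: Cl (halogen, monovalent) → 0 H
  atom 7: C, bond orders sum to 3 (valence 4) → 1 H
  atom 8: C, bond orders sum to 4 (valence 4) → 0 H
  atom 9: C, bond orders sum to 4 (valence 4) → 0 H
  atom 10: O, bond orders sum to 2 (valence 2) → 0 H
  atom 11: O, bond orders sum to 1 (valence 2) → 1 H
  atom 12: C, bond orders sum to 4 (valence 4) → 0 H
  atom 13: C, bond orders sum to 3 (valence 4) → 1 H
  atom 14: C, bond orders sum to 3 (valence 4) → 1 H
  atom 15: C, bond orders sum to 3 (valence 4) → 1 H
  atom 16: C, bond orders sum to 3 (valence 4) → 1 H
  atom 17: C, bond orders sum to 4 (valence 4) → 0 H
Total hydrogens: 8.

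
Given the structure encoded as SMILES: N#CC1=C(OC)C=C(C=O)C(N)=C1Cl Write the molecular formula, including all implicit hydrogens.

C9H7ClN2O2

Walk through each heavy atom and fill implicit hydrogens from standard valence (C 4, N 3, O 2, S 2, halogen 1):
  atom 1: N, bond orders sum to 3 (valence 3) → 0 H
  atom 2: C, bond orders sum to 4 (valence 4) → 0 H
  atom 3: C, bond orders sum to 4 (valence 4) → 0 H
  atom 4: C, bond orders sum to 4 (valence 4) → 0 H
  atom 5: O, bond orders sum to 2 (valence 2) → 0 H
  atom 6: C, bond orders sum to 1 (valence 4) → 3 H
  atom 7: C, bond orders sum to 3 (valence 4) → 1 H
  atom 8: C, bond orders sum to 4 (valence 4) → 0 H
  atom 9: C, bond orders sum to 3 (valence 4) → 1 H
  atom 10: O, bond orders sum to 2 (valence 2) → 0 H
  atom 11: C, bond orders sum to 4 (valence 4) → 0 H
  atom 12: N, bond orders sum to 1 (valence 3) → 2 H
  atom 13: C, bond orders sum to 4 (valence 4) → 0 H
  atom 14: Cl (halogen, monovalent) → 0 H
Totals → C:9, H:7, Cl:1, N:2, O:2.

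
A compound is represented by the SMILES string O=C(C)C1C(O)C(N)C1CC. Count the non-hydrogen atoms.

11

Every atom symbol written in the SMILES (organic subset) is one heavy atom; implicit H are not written.
Heavy atoms by element → C:8, N:1, O:2.
Total: 11.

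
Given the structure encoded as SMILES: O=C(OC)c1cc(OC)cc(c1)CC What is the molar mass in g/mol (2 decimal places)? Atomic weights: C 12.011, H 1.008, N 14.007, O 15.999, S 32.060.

194.23 g/mol

First, the molecular formula is C11H14O3 (counting implicit H from valence).
  C: 11 × 12.011 = 132.121
  H: 14 × 1.008 = 14.112
  O: 3 × 15.999 = 47.997
Sum: 11×12.011 + 14×1.008 + 3×15.999 = 194.230 → 194.23 g/mol.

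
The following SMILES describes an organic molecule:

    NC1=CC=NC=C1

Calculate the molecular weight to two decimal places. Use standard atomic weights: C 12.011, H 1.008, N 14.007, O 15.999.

94.12 g/mol

First, the molecular formula is C5H6N2 (counting implicit H from valence).
  C: 5 × 12.011 = 60.055
  H: 6 × 1.008 = 6.048
  N: 2 × 14.007 = 28.014
Sum: 5×12.011 + 6×1.008 + 2×14.007 = 94.117 → 94.12 g/mol.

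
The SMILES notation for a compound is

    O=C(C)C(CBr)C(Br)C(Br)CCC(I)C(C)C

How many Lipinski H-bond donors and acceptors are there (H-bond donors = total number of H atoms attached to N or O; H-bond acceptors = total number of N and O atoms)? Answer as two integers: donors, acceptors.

Donors: find every N or O and count the H atoms it carries.
  atom 1 (O): bond orders sum to 2 → 0 H
Lipinski HBD = 0.
Acceptors: N atoms = 0, O atoms = 1 → HBA = 1.

0, 1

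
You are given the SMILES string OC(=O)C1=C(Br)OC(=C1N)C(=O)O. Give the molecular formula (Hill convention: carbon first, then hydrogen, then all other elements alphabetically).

Walk through each heavy atom and fill implicit hydrogens from standard valence (C 4, N 3, O 2, S 2, halogen 1):
  atom 1: O, bond orders sum to 1 (valence 2) → 1 H
  atom 2: C, bond orders sum to 4 (valence 4) → 0 H
  atom 3: O, bond orders sum to 2 (valence 2) → 0 H
  atom 4: C, bond orders sum to 4 (valence 4) → 0 H
  atom 5: C, bond orders sum to 4 (valence 4) → 0 H
  atom 6: Br (halogen, monovalent) → 0 H
  atom 7: O, bond orders sum to 2 (valence 2) → 0 H
  atom 8: C, bond orders sum to 4 (valence 4) → 0 H
  atom 9: C, bond orders sum to 4 (valence 4) → 0 H
  atom 10: N, bond orders sum to 1 (valence 3) → 2 H
  atom 11: C, bond orders sum to 4 (valence 4) → 0 H
  atom 12: O, bond orders sum to 2 (valence 2) → 0 H
  atom 13: O, bond orders sum to 1 (valence 2) → 1 H
Totals → C:6, H:4, Br:1, N:1, O:5.

C6H4BrNO5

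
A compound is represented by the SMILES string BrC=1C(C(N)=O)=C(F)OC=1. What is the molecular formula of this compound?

Walk through each heavy atom and fill implicit hydrogens from standard valence (C 4, N 3, O 2, S 2, halogen 1):
  atom 1: Br (halogen, monovalent) → 0 H
  atom 2: C, bond orders sum to 4 (valence 4) → 0 H
  atom 3: C, bond orders sum to 4 (valence 4) → 0 H
  atom 4: C, bond orders sum to 4 (valence 4) → 0 H
  atom 5: N, bond orders sum to 1 (valence 3) → 2 H
  atom 6: O, bond orders sum to 2 (valence 2) → 0 H
  atom 7: C, bond orders sum to 4 (valence 4) → 0 H
  atom 8: F (halogen, monovalent) → 0 H
  atom 9: O, bond orders sum to 2 (valence 2) → 0 H
  atom 10: C, bond orders sum to 3 (valence 4) → 1 H
Totals → C:5, H:3, Br:1, F:1, N:1, O:2.

C5H3BrFNO2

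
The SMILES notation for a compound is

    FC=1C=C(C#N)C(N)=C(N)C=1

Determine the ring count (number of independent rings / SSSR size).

1

In SMILES, each pair of matching ring-closure digits denotes one ring-closing bond; the number of such bonds equals the number of independent rings.
Ring-closure bonds here: 1.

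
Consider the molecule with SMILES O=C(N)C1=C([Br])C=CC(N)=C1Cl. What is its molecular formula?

C7H6BrClN2O

Walk through each heavy atom and fill implicit hydrogens from standard valence (C 4, N 3, O 2, S 2, halogen 1):
  atom 1: O, bond orders sum to 2 (valence 2) → 0 H
  atom 2: C, bond orders sum to 4 (valence 4) → 0 H
  atom 3: N, bond orders sum to 1 (valence 3) → 2 H
  atom 4: C, bond orders sum to 4 (valence 4) → 0 H
  atom 5: C, bond orders sum to 4 (valence 4) → 0 H
  atom 6: Br with explicit H count 0
  atom 7: C, bond orders sum to 3 (valence 4) → 1 H
  atom 8: C, bond orders sum to 3 (valence 4) → 1 H
  atom 9: C, bond orders sum to 4 (valence 4) → 0 H
  atom 10: N, bond orders sum to 1 (valence 3) → 2 H
  atom 11: C, bond orders sum to 4 (valence 4) → 0 H
  atom 12: Cl (halogen, monovalent) → 0 H
Totals → C:7, H:6, Br:1, Cl:1, N:2, O:1.
In Hill order: C7H6BrClN2O.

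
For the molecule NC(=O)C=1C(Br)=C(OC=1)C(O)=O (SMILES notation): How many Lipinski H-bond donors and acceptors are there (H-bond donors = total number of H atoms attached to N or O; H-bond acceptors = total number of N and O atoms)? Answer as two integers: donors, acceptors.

3, 5

Donors: find every N or O and count the H atoms it carries.
  atom 1 (N): bond orders sum to 1 → 2 H
  atom 3 (O): bond orders sum to 2 → 0 H
  atom 8 (O): bond orders sum to 2 → 0 H
  atom 11 (O): bond orders sum to 1 → 1 H
  atom 12 (O): bond orders sum to 2 → 0 H
Lipinski HBD = 3.
Acceptors: N atoms = 1, O atoms = 4 → HBA = 5.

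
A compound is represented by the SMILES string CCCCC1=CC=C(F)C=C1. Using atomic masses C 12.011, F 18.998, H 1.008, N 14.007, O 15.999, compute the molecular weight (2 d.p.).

First, the molecular formula is C10H13F (counting implicit H from valence).
  C: 10 × 12.011 = 120.110
  F: 1 × 18.998 = 18.998
  H: 13 × 1.008 = 13.104
Sum: 10×12.011 + 1×18.998 + 13×1.008 = 152.212 → 152.21 g/mol.

152.21 g/mol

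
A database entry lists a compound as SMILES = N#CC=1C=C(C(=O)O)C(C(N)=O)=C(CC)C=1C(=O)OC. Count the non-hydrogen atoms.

Every atom symbol written in the SMILES (organic subset) is one heavy atom; implicit H are not written.
Heavy atoms by element → C:13, N:2, O:5.
Total: 20.

20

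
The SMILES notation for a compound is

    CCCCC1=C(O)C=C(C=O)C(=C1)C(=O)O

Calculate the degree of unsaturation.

6

Degree of unsaturation = (number of rings) + (number of π bonds).
Ring closures in the SMILES: 1.
π bonds: 5 double bonds (each 1 DoU) → 5 DoU from unsaturation.
Total DoU = 1 + 5 = 6.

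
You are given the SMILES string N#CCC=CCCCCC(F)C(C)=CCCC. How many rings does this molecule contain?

0

In SMILES, each pair of matching ring-closure digits denotes one ring-closing bond; the number of such bonds equals the number of independent rings.
Ring-closure bonds here: 0.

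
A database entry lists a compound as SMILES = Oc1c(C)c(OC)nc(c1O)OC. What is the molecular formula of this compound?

C8H11NO4

Walk through each heavy atom and fill implicit hydrogens from standard valence (C 4, N 3, O 2, S 2, halogen 1); for lowercase aromatic atoms, an aromatic c carries 1 H when it has two neighbours and 0 H with three, and aromatic n carries 0 H:
  atom 1: O, bond orders sum to 1 (valence 2) → 1 H
  atom 2: aromatic c, 3 neighbours → 0 H
  atom 3: aromatic c, 3 neighbours → 0 H
  atom 4: C, bond orders sum to 1 (valence 4) → 3 H
  atom 5: aromatic c, 3 neighbours → 0 H
  atom 6: O, bond orders sum to 2 (valence 2) → 0 H
  atom 7: C, bond orders sum to 1 (valence 4) → 3 H
  atom 8: aromatic n, 2 neighbours → 0 H
  atom 9: aromatic c, 3 neighbours → 0 H
  atom 10: aromatic c, 3 neighbours → 0 H
  atom 11: O, bond orders sum to 1 (valence 2) → 1 H
  atom 12: O, bond orders sum to 2 (valence 2) → 0 H
  atom 13: C, bond orders sum to 1 (valence 4) → 3 H
Totals → C:8, H:11, N:1, O:4.
In Hill order: C8H11NO4.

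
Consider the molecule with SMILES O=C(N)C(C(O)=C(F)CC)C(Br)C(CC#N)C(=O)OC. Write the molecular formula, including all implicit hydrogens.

Walk through each heavy atom and fill implicit hydrogens from standard valence (C 4, N 3, O 2, S 2, halogen 1):
  atom 1: O, bond orders sum to 2 (valence 2) → 0 H
  atom 2: C, bond orders sum to 4 (valence 4) → 0 H
  atom 3: N, bond orders sum to 1 (valence 3) → 2 H
  atom 4: C, bond orders sum to 3 (valence 4) → 1 H
  atom 5: C, bond orders sum to 4 (valence 4) → 0 H
  atom 6: O, bond orders sum to 1 (valence 2) → 1 H
  atom 7: C, bond orders sum to 4 (valence 4) → 0 H
  atom 8: F (halogen, monovalent) → 0 H
  atom 9: C, bond orders sum to 2 (valence 4) → 2 H
  atom 10: C, bond orders sum to 1 (valence 4) → 3 H
  atom 11: C, bond orders sum to 3 (valence 4) → 1 H
  atom 12: Br (halogen, monovalent) → 0 H
  atom 13: C, bond orders sum to 3 (valence 4) → 1 H
  atom 14: C, bond orders sum to 2 (valence 4) → 2 H
  atom 15: C, bond orders sum to 4 (valence 4) → 0 H
  atom 16: N, bond orders sum to 3 (valence 3) → 0 H
  atom 17: C, bond orders sum to 4 (valence 4) → 0 H
  atom 18: O, bond orders sum to 2 (valence 2) → 0 H
  atom 19: O, bond orders sum to 2 (valence 2) → 0 H
  atom 20: C, bond orders sum to 1 (valence 4) → 3 H
Totals → C:12, H:16, Br:1, F:1, N:2, O:4.

C12H16BrFN2O4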